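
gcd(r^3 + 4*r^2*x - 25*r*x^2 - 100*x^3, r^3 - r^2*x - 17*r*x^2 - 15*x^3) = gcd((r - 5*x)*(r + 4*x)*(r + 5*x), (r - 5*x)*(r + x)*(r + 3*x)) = -r + 5*x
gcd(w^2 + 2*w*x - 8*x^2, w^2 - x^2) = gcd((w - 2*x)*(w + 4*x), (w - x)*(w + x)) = 1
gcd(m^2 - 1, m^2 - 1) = m^2 - 1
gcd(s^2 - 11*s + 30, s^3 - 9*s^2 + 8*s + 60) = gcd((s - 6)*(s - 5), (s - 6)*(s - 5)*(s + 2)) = s^2 - 11*s + 30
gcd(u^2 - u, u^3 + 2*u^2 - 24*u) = u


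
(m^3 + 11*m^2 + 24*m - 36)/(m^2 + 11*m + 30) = (m^2 + 5*m - 6)/(m + 5)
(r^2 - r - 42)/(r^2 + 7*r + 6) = (r - 7)/(r + 1)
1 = 1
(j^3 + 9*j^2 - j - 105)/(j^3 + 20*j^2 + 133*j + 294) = (j^2 + 2*j - 15)/(j^2 + 13*j + 42)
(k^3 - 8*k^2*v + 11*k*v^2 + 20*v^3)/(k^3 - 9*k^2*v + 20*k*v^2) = (k + v)/k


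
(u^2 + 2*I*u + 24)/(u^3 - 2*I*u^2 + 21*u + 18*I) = (u^2 + 2*I*u + 24)/(u^3 - 2*I*u^2 + 21*u + 18*I)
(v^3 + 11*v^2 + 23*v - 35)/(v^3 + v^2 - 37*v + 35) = (v + 5)/(v - 5)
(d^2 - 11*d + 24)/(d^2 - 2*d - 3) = (d - 8)/(d + 1)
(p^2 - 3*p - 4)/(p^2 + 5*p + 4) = (p - 4)/(p + 4)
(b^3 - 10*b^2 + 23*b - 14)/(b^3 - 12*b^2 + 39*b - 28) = (b - 2)/(b - 4)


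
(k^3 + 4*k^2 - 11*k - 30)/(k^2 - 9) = (k^2 + 7*k + 10)/(k + 3)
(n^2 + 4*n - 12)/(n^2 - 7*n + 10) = (n + 6)/(n - 5)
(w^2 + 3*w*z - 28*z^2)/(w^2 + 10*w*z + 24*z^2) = (w^2 + 3*w*z - 28*z^2)/(w^2 + 10*w*z + 24*z^2)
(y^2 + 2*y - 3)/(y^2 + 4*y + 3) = (y - 1)/(y + 1)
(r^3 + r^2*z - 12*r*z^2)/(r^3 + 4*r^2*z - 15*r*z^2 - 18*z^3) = r*(r + 4*z)/(r^2 + 7*r*z + 6*z^2)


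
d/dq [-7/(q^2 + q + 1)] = 7*(2*q + 1)/(q^2 + q + 1)^2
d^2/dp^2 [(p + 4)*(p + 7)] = 2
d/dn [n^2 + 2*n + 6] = 2*n + 2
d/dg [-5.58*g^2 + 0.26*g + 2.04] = 0.26 - 11.16*g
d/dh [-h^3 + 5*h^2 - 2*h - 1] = -3*h^2 + 10*h - 2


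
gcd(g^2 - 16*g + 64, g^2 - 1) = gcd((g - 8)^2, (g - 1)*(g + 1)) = 1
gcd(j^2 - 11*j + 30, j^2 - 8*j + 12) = j - 6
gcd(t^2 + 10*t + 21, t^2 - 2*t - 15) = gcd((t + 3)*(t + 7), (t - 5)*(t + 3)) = t + 3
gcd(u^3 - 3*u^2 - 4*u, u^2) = u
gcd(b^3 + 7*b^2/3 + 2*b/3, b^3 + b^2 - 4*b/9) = b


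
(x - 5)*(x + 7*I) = x^2 - 5*x + 7*I*x - 35*I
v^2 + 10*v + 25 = (v + 5)^2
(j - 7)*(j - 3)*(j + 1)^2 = j^4 - 8*j^3 + 2*j^2 + 32*j + 21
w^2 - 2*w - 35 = (w - 7)*(w + 5)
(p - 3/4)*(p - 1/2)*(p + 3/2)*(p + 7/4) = p^4 + 2*p^3 - 17*p^2/16 - 33*p/16 + 63/64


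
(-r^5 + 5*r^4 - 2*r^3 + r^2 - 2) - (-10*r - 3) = -r^5 + 5*r^4 - 2*r^3 + r^2 + 10*r + 1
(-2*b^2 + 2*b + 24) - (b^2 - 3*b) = -3*b^2 + 5*b + 24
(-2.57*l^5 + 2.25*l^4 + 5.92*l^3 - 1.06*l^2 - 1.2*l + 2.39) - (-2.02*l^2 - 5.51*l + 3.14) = -2.57*l^5 + 2.25*l^4 + 5.92*l^3 + 0.96*l^2 + 4.31*l - 0.75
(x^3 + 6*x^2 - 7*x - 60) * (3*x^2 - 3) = 3*x^5 + 18*x^4 - 24*x^3 - 198*x^2 + 21*x + 180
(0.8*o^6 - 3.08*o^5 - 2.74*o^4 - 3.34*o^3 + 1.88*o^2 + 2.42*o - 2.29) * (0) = 0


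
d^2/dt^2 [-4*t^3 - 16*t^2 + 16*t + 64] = -24*t - 32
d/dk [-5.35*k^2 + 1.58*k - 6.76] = 1.58 - 10.7*k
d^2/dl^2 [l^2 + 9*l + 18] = 2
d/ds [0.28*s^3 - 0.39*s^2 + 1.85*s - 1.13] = 0.84*s^2 - 0.78*s + 1.85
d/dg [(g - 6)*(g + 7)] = 2*g + 1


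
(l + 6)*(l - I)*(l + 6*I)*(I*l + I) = I*l^4 - 5*l^3 + 7*I*l^3 - 35*l^2 + 12*I*l^2 - 30*l + 42*I*l + 36*I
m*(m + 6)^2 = m^3 + 12*m^2 + 36*m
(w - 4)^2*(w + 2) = w^3 - 6*w^2 + 32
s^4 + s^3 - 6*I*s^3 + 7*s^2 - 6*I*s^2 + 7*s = s*(s + 1)*(s - 7*I)*(s + I)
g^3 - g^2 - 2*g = g*(g - 2)*(g + 1)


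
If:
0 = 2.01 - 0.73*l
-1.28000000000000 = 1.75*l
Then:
No Solution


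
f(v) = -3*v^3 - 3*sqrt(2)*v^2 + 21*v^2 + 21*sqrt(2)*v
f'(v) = -9*v^2 - 6*sqrt(2)*v + 42*v + 21*sqrt(2)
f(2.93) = 155.42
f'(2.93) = 50.63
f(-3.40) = 210.65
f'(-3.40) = -188.29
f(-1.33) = -2.80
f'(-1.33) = -30.80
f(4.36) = 199.39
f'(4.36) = 4.74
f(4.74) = 197.78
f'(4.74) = -13.65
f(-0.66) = -11.44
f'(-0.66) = 3.66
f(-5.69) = 926.21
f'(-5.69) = -452.39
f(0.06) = 1.84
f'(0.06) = 31.68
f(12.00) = -2414.56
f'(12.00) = -864.12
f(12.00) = -2414.56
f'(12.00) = -864.12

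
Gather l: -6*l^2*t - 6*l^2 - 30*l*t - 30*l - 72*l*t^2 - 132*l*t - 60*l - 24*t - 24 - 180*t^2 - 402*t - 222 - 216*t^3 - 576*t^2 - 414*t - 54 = l^2*(-6*t - 6) + l*(-72*t^2 - 162*t - 90) - 216*t^3 - 756*t^2 - 840*t - 300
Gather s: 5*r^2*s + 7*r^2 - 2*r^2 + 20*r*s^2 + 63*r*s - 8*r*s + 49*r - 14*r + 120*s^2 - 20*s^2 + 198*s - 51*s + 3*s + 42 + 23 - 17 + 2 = 5*r^2 + 35*r + s^2*(20*r + 100) + s*(5*r^2 + 55*r + 150) + 50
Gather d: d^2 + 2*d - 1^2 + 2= d^2 + 2*d + 1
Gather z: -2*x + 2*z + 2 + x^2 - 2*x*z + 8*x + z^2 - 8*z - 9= x^2 + 6*x + z^2 + z*(-2*x - 6) - 7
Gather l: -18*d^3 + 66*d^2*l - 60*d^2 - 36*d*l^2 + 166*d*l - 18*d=-18*d^3 - 60*d^2 - 36*d*l^2 - 18*d + l*(66*d^2 + 166*d)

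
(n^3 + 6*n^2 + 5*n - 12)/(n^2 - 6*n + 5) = (n^2 + 7*n + 12)/(n - 5)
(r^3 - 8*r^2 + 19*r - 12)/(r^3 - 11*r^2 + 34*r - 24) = (r - 3)/(r - 6)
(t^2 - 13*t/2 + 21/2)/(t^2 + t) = (2*t^2 - 13*t + 21)/(2*t*(t + 1))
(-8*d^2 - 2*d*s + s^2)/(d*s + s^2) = (-8*d^2 - 2*d*s + s^2)/(s*(d + s))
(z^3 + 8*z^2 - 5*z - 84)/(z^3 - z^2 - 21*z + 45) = (z^2 + 11*z + 28)/(z^2 + 2*z - 15)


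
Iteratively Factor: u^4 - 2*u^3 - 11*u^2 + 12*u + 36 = (u - 3)*(u^3 + u^2 - 8*u - 12) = (u - 3)*(u + 2)*(u^2 - u - 6) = (u - 3)^2*(u + 2)*(u + 2)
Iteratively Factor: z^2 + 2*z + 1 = (z + 1)*(z + 1)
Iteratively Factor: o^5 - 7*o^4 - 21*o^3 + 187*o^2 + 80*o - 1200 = (o + 3)*(o^4 - 10*o^3 + 9*o^2 + 160*o - 400) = (o - 5)*(o + 3)*(o^3 - 5*o^2 - 16*o + 80) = (o - 5)*(o + 3)*(o + 4)*(o^2 - 9*o + 20) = (o - 5)^2*(o + 3)*(o + 4)*(o - 4)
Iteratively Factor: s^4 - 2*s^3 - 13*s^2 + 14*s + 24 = (s + 1)*(s^3 - 3*s^2 - 10*s + 24) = (s - 2)*(s + 1)*(s^2 - s - 12) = (s - 2)*(s + 1)*(s + 3)*(s - 4)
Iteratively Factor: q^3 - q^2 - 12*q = (q + 3)*(q^2 - 4*q) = q*(q + 3)*(q - 4)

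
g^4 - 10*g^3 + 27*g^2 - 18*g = g*(g - 6)*(g - 3)*(g - 1)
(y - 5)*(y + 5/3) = y^2 - 10*y/3 - 25/3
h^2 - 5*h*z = h*(h - 5*z)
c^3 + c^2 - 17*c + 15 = (c - 3)*(c - 1)*(c + 5)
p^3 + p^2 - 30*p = p*(p - 5)*(p + 6)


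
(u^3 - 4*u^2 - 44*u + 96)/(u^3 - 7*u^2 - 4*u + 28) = (u^2 - 2*u - 48)/(u^2 - 5*u - 14)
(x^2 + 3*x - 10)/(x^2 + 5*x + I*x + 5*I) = (x - 2)/(x + I)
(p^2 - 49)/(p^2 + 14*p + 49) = (p - 7)/(p + 7)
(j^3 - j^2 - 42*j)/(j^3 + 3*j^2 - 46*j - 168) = j/(j + 4)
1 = 1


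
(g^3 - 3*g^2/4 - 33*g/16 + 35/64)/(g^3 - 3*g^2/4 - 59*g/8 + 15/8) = (2*g^2 - g - 35/8)/(2*g^2 - g - 15)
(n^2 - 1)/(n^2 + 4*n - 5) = (n + 1)/(n + 5)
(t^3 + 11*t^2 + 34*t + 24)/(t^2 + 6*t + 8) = (t^2 + 7*t + 6)/(t + 2)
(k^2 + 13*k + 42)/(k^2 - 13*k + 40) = (k^2 + 13*k + 42)/(k^2 - 13*k + 40)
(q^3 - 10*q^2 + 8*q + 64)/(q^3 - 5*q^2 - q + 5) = (q^3 - 10*q^2 + 8*q + 64)/(q^3 - 5*q^2 - q + 5)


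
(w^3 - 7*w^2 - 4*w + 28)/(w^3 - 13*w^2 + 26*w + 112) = (w - 2)/(w - 8)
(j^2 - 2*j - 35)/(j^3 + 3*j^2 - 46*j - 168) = (j + 5)/(j^2 + 10*j + 24)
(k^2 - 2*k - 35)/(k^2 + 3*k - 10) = (k - 7)/(k - 2)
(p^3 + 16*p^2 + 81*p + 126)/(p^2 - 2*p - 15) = (p^2 + 13*p + 42)/(p - 5)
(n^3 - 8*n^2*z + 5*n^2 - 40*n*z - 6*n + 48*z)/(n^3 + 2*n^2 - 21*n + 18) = (n - 8*z)/(n - 3)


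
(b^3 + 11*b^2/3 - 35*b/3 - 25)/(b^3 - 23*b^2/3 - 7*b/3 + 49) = (3*b^2 + 20*b + 25)/(3*b^2 - 14*b - 49)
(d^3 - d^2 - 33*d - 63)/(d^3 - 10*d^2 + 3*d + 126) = (d + 3)/(d - 6)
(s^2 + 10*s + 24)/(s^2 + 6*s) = (s + 4)/s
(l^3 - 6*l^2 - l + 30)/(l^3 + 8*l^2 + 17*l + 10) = (l^2 - 8*l + 15)/(l^2 + 6*l + 5)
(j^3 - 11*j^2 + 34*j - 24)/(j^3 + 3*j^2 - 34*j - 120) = (j^2 - 5*j + 4)/(j^2 + 9*j + 20)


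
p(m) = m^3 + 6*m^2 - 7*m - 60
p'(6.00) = 173.00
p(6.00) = 330.00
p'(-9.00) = 128.00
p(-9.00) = -240.00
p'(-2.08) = -18.98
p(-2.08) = -28.48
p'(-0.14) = -8.62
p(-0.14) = -58.91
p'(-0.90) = -15.37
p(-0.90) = -49.57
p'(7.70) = 263.27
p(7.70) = 698.37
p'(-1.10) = -16.57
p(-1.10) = -46.37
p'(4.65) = 113.67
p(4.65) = 137.73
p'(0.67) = 2.39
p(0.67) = -61.70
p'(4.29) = 99.69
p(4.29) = 99.35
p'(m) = 3*m^2 + 12*m - 7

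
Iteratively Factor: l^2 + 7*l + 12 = (l + 4)*(l + 3)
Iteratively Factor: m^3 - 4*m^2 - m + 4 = (m + 1)*(m^2 - 5*m + 4) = (m - 4)*(m + 1)*(m - 1)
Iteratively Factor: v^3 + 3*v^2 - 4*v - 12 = (v - 2)*(v^2 + 5*v + 6) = (v - 2)*(v + 2)*(v + 3)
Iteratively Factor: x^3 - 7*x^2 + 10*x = (x)*(x^2 - 7*x + 10) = x*(x - 5)*(x - 2)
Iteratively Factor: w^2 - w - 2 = (w - 2)*(w + 1)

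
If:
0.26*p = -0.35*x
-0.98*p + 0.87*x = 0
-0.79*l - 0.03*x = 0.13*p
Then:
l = 0.00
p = 0.00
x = 0.00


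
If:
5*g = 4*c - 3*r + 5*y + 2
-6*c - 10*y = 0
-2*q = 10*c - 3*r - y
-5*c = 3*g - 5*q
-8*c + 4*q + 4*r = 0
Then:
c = -25/103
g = 80/103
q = 23/103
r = -73/103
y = 15/103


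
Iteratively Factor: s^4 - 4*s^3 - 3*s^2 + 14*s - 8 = (s - 1)*(s^3 - 3*s^2 - 6*s + 8) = (s - 1)^2*(s^2 - 2*s - 8) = (s - 1)^2*(s + 2)*(s - 4)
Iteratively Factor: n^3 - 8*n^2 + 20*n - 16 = (n - 2)*(n^2 - 6*n + 8) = (n - 2)^2*(n - 4)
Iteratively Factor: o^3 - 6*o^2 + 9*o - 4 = (o - 1)*(o^2 - 5*o + 4) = (o - 1)^2*(o - 4)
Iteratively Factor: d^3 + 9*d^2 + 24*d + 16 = (d + 1)*(d^2 + 8*d + 16) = (d + 1)*(d + 4)*(d + 4)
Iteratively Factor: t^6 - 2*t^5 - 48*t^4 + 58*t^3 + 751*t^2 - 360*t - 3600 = (t - 5)*(t^5 + 3*t^4 - 33*t^3 - 107*t^2 + 216*t + 720) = (t - 5)*(t + 3)*(t^4 - 33*t^2 - 8*t + 240) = (t - 5)*(t - 3)*(t + 3)*(t^3 + 3*t^2 - 24*t - 80) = (t - 5)*(t - 3)*(t + 3)*(t + 4)*(t^2 - t - 20) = (t - 5)*(t - 3)*(t + 3)*(t + 4)^2*(t - 5)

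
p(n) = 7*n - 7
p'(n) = 7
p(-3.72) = -33.04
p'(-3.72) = 7.00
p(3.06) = 14.42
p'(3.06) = 7.00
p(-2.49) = -24.43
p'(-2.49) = 7.00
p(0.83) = -1.19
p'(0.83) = 7.00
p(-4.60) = -39.20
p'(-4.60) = 7.00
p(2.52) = 10.64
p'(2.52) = 7.00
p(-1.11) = -14.77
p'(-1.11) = 7.00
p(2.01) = 7.07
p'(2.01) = 7.00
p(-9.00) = -70.00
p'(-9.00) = 7.00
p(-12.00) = -91.00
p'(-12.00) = 7.00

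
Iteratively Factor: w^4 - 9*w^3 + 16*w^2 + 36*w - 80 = (w + 2)*(w^3 - 11*w^2 + 38*w - 40) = (w - 4)*(w + 2)*(w^2 - 7*w + 10) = (w - 4)*(w - 2)*(w + 2)*(w - 5)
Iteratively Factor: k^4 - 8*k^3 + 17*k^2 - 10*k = (k - 1)*(k^3 - 7*k^2 + 10*k) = (k - 2)*(k - 1)*(k^2 - 5*k) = k*(k - 2)*(k - 1)*(k - 5)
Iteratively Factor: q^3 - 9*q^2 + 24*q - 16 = (q - 1)*(q^2 - 8*q + 16) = (q - 4)*(q - 1)*(q - 4)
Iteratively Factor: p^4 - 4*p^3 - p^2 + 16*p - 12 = (p - 1)*(p^3 - 3*p^2 - 4*p + 12) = (p - 1)*(p + 2)*(p^2 - 5*p + 6) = (p - 3)*(p - 1)*(p + 2)*(p - 2)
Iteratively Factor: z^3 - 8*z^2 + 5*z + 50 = (z - 5)*(z^2 - 3*z - 10) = (z - 5)*(z + 2)*(z - 5)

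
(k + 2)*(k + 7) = k^2 + 9*k + 14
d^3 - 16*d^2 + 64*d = d*(d - 8)^2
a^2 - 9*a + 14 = (a - 7)*(a - 2)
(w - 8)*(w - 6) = w^2 - 14*w + 48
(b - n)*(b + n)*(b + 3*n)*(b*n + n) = b^4*n + 3*b^3*n^2 + b^3*n - b^2*n^3 + 3*b^2*n^2 - 3*b*n^4 - b*n^3 - 3*n^4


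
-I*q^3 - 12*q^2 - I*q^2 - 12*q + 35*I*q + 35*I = (q - 7*I)*(q - 5*I)*(-I*q - I)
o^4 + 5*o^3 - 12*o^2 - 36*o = o*(o - 3)*(o + 2)*(o + 6)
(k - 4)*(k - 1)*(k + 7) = k^3 + 2*k^2 - 31*k + 28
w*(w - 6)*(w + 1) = w^3 - 5*w^2 - 6*w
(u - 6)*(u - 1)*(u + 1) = u^3 - 6*u^2 - u + 6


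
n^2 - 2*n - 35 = (n - 7)*(n + 5)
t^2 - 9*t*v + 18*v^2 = (t - 6*v)*(t - 3*v)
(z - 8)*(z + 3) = z^2 - 5*z - 24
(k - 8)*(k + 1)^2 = k^3 - 6*k^2 - 15*k - 8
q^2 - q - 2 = (q - 2)*(q + 1)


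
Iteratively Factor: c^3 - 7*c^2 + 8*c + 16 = (c + 1)*(c^2 - 8*c + 16) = (c - 4)*(c + 1)*(c - 4)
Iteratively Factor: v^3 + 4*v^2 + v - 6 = (v + 2)*(v^2 + 2*v - 3) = (v - 1)*(v + 2)*(v + 3)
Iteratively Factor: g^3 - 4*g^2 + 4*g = (g)*(g^2 - 4*g + 4) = g*(g - 2)*(g - 2)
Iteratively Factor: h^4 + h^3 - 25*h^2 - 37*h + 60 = (h + 4)*(h^3 - 3*h^2 - 13*h + 15) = (h - 5)*(h + 4)*(h^2 + 2*h - 3) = (h - 5)*(h - 1)*(h + 4)*(h + 3)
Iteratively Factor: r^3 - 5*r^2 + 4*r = (r - 1)*(r^2 - 4*r) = r*(r - 1)*(r - 4)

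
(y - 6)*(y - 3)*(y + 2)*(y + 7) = y^4 - 49*y^2 + 36*y + 252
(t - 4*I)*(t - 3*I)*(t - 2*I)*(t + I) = t^4 - 8*I*t^3 - 17*t^2 - 2*I*t - 24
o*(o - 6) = o^2 - 6*o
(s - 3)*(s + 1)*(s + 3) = s^3 + s^2 - 9*s - 9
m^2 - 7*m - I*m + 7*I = (m - 7)*(m - I)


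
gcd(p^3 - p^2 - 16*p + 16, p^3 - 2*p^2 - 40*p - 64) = p + 4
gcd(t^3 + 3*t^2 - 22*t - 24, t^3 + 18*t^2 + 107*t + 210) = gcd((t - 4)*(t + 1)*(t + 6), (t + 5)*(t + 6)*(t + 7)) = t + 6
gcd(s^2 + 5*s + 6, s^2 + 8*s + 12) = s + 2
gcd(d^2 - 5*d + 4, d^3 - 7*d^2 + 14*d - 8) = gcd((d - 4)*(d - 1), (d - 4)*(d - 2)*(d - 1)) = d^2 - 5*d + 4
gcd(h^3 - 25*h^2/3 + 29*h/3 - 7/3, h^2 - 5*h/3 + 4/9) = h - 1/3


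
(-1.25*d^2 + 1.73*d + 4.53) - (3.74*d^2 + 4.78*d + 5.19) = -4.99*d^2 - 3.05*d - 0.66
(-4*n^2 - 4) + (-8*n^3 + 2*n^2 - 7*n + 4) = -8*n^3 - 2*n^2 - 7*n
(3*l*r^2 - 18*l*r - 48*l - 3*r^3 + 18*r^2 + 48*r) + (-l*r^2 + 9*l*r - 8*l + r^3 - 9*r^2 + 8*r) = 2*l*r^2 - 9*l*r - 56*l - 2*r^3 + 9*r^2 + 56*r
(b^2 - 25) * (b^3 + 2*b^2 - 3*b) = b^5 + 2*b^4 - 28*b^3 - 50*b^2 + 75*b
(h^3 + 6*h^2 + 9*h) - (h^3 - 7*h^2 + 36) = 13*h^2 + 9*h - 36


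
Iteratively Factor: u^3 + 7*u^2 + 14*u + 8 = (u + 4)*(u^2 + 3*u + 2) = (u + 1)*(u + 4)*(u + 2)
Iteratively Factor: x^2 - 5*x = (x - 5)*(x)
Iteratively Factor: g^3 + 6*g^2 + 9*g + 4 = (g + 1)*(g^2 + 5*g + 4) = (g + 1)*(g + 4)*(g + 1)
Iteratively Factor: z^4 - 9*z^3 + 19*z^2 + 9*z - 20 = (z - 4)*(z^3 - 5*z^2 - z + 5) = (z - 4)*(z - 1)*(z^2 - 4*z - 5) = (z - 5)*(z - 4)*(z - 1)*(z + 1)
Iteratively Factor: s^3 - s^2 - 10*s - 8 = (s + 2)*(s^2 - 3*s - 4) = (s + 1)*(s + 2)*(s - 4)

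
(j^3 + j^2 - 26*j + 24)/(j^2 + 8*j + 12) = (j^2 - 5*j + 4)/(j + 2)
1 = 1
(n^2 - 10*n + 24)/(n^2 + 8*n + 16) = (n^2 - 10*n + 24)/(n^2 + 8*n + 16)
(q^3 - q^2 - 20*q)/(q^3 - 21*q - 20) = q/(q + 1)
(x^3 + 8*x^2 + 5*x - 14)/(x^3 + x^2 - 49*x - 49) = (x^2 + x - 2)/(x^2 - 6*x - 7)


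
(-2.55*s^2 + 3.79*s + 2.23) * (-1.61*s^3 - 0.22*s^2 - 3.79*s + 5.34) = 4.1055*s^5 - 5.5409*s^4 + 5.2404*s^3 - 28.4717*s^2 + 11.7869*s + 11.9082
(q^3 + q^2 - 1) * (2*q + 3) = 2*q^4 + 5*q^3 + 3*q^2 - 2*q - 3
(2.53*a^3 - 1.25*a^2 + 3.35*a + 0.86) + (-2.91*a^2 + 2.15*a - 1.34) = 2.53*a^3 - 4.16*a^2 + 5.5*a - 0.48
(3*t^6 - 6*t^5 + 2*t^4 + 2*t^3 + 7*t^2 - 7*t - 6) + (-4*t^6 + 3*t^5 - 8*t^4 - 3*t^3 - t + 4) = -t^6 - 3*t^5 - 6*t^4 - t^3 + 7*t^2 - 8*t - 2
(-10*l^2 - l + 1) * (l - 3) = -10*l^3 + 29*l^2 + 4*l - 3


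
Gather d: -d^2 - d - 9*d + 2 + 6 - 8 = -d^2 - 10*d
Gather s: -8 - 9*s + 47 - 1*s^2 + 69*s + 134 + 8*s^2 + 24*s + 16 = 7*s^2 + 84*s + 189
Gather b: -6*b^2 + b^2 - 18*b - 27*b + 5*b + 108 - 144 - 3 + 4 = -5*b^2 - 40*b - 35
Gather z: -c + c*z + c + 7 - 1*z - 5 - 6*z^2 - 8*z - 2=-6*z^2 + z*(c - 9)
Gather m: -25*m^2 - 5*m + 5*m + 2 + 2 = 4 - 25*m^2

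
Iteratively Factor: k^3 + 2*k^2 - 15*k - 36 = (k + 3)*(k^2 - k - 12) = (k - 4)*(k + 3)*(k + 3)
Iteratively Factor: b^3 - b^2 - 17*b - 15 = (b + 1)*(b^2 - 2*b - 15) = (b - 5)*(b + 1)*(b + 3)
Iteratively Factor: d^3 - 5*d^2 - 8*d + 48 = (d - 4)*(d^2 - d - 12) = (d - 4)*(d + 3)*(d - 4)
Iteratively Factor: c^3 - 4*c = (c + 2)*(c^2 - 2*c) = c*(c + 2)*(c - 2)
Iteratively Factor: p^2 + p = (p)*(p + 1)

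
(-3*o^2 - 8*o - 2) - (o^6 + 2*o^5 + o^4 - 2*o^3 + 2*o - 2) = -o^6 - 2*o^5 - o^4 + 2*o^3 - 3*o^2 - 10*o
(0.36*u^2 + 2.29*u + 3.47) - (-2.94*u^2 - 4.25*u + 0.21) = 3.3*u^2 + 6.54*u + 3.26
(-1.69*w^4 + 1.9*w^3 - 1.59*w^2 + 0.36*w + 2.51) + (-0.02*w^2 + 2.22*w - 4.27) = -1.69*w^4 + 1.9*w^3 - 1.61*w^2 + 2.58*w - 1.76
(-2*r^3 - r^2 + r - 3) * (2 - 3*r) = 6*r^4 - r^3 - 5*r^2 + 11*r - 6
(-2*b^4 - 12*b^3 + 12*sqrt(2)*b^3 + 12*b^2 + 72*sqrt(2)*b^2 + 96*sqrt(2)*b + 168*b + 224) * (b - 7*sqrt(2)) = -2*b^5 - 12*b^4 + 26*sqrt(2)*b^4 - 156*b^3 + 156*sqrt(2)*b^3 - 840*b^2 + 12*sqrt(2)*b^2 - 1176*sqrt(2)*b - 1120*b - 1568*sqrt(2)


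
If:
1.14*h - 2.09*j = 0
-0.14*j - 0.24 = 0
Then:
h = -3.14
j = -1.71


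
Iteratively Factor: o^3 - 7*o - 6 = (o + 2)*(o^2 - 2*o - 3) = (o + 1)*(o + 2)*(o - 3)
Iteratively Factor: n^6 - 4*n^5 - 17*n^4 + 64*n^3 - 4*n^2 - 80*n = (n + 4)*(n^5 - 8*n^4 + 15*n^3 + 4*n^2 - 20*n) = n*(n + 4)*(n^4 - 8*n^3 + 15*n^2 + 4*n - 20) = n*(n - 5)*(n + 4)*(n^3 - 3*n^2 + 4) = n*(n - 5)*(n - 2)*(n + 4)*(n^2 - n - 2) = n*(n - 5)*(n - 2)*(n + 1)*(n + 4)*(n - 2)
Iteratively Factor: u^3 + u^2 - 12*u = (u + 4)*(u^2 - 3*u) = u*(u + 4)*(u - 3)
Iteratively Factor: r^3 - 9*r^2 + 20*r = (r - 5)*(r^2 - 4*r) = (r - 5)*(r - 4)*(r)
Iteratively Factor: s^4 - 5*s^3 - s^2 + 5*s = (s - 5)*(s^3 - s) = (s - 5)*(s - 1)*(s^2 + s) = s*(s - 5)*(s - 1)*(s + 1)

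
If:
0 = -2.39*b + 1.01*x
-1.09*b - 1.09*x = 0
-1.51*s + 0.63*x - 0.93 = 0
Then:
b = 0.00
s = -0.62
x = 0.00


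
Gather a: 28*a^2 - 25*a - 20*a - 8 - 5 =28*a^2 - 45*a - 13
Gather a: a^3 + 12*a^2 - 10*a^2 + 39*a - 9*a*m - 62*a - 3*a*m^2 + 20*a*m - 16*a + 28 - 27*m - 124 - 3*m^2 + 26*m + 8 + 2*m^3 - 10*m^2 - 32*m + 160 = a^3 + 2*a^2 + a*(-3*m^2 + 11*m - 39) + 2*m^3 - 13*m^2 - 33*m + 72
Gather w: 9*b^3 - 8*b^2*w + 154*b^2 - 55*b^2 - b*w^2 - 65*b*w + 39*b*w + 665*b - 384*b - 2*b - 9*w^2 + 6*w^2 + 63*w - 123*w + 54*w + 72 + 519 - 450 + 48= 9*b^3 + 99*b^2 + 279*b + w^2*(-b - 3) + w*(-8*b^2 - 26*b - 6) + 189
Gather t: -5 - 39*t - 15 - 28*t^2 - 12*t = -28*t^2 - 51*t - 20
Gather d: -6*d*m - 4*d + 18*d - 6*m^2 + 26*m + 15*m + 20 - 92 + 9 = d*(14 - 6*m) - 6*m^2 + 41*m - 63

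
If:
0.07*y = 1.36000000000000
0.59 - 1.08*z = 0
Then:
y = 19.43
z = 0.55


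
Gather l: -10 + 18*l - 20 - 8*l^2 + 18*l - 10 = -8*l^2 + 36*l - 40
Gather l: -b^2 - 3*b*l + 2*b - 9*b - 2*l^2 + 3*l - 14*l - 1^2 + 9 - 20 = -b^2 - 7*b - 2*l^2 + l*(-3*b - 11) - 12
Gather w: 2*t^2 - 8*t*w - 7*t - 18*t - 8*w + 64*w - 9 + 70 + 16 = 2*t^2 - 25*t + w*(56 - 8*t) + 77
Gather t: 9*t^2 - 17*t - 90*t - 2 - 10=9*t^2 - 107*t - 12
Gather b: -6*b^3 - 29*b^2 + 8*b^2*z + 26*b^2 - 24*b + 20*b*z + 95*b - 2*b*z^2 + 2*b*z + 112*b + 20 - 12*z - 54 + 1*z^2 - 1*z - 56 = -6*b^3 + b^2*(8*z - 3) + b*(-2*z^2 + 22*z + 183) + z^2 - 13*z - 90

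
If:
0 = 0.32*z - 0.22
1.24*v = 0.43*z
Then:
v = 0.24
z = 0.69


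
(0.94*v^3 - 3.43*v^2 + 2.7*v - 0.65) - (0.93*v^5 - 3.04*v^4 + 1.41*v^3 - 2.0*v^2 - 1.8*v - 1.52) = -0.93*v^5 + 3.04*v^4 - 0.47*v^3 - 1.43*v^2 + 4.5*v + 0.87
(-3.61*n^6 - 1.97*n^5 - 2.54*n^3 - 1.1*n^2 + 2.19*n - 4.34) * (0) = 0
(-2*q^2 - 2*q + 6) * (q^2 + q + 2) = -2*q^4 - 4*q^3 + 2*q + 12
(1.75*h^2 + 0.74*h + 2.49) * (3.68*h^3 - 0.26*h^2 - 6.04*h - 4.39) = 6.44*h^5 + 2.2682*h^4 - 1.5992*h^3 - 12.7995*h^2 - 18.2882*h - 10.9311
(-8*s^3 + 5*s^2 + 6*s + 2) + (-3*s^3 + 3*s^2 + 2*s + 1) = -11*s^3 + 8*s^2 + 8*s + 3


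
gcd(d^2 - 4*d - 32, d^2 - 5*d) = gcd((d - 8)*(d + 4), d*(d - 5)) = 1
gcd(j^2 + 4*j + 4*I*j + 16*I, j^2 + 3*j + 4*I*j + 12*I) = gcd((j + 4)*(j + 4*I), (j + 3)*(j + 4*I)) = j + 4*I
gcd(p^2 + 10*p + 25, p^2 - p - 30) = p + 5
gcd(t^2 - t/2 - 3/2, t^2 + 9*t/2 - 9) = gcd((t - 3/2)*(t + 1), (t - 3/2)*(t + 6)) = t - 3/2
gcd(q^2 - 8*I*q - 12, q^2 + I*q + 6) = q - 2*I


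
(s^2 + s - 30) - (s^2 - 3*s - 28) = 4*s - 2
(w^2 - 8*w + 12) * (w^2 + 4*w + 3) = w^4 - 4*w^3 - 17*w^2 + 24*w + 36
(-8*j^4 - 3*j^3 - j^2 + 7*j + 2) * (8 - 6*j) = 48*j^5 - 46*j^4 - 18*j^3 - 50*j^2 + 44*j + 16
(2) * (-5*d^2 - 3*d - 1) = -10*d^2 - 6*d - 2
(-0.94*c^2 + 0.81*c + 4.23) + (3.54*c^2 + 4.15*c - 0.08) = 2.6*c^2 + 4.96*c + 4.15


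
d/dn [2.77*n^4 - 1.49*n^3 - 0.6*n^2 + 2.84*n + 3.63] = 11.08*n^3 - 4.47*n^2 - 1.2*n + 2.84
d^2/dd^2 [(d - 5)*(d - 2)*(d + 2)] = 6*d - 10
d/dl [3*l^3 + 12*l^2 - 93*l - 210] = 9*l^2 + 24*l - 93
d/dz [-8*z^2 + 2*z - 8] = 2 - 16*z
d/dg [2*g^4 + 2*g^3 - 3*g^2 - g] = 8*g^3 + 6*g^2 - 6*g - 1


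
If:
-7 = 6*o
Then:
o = -7/6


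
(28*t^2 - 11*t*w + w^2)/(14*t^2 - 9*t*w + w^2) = (4*t - w)/(2*t - w)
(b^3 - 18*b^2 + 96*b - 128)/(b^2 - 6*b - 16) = (b^2 - 10*b + 16)/(b + 2)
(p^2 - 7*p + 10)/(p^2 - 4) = (p - 5)/(p + 2)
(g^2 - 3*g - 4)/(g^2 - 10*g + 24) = (g + 1)/(g - 6)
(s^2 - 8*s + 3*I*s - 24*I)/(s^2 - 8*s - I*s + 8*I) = (s + 3*I)/(s - I)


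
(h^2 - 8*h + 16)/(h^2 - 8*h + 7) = (h^2 - 8*h + 16)/(h^2 - 8*h + 7)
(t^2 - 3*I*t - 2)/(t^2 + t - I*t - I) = (t - 2*I)/(t + 1)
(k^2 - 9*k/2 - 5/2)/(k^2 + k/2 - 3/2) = (2*k^2 - 9*k - 5)/(2*k^2 + k - 3)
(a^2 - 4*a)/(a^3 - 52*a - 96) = a*(4 - a)/(-a^3 + 52*a + 96)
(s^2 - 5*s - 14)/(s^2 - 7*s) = (s + 2)/s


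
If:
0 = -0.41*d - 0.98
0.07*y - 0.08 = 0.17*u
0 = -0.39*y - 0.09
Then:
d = -2.39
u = -0.57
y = -0.23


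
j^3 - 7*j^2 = j^2*(j - 7)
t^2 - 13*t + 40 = (t - 8)*(t - 5)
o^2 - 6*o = o*(o - 6)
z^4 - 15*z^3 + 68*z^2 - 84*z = z*(z - 7)*(z - 6)*(z - 2)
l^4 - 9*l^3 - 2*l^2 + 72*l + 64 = (l - 8)*(l - 4)*(l + 1)*(l + 2)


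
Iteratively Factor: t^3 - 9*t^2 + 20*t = (t - 5)*(t^2 - 4*t) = (t - 5)*(t - 4)*(t)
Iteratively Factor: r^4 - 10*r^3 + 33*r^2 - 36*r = (r)*(r^3 - 10*r^2 + 33*r - 36) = r*(r - 3)*(r^2 - 7*r + 12) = r*(r - 4)*(r - 3)*(r - 3)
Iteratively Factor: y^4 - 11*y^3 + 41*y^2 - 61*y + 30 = (y - 5)*(y^3 - 6*y^2 + 11*y - 6) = (y - 5)*(y - 1)*(y^2 - 5*y + 6) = (y - 5)*(y - 3)*(y - 1)*(y - 2)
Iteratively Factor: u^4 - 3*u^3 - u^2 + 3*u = (u)*(u^3 - 3*u^2 - u + 3) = u*(u - 3)*(u^2 - 1) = u*(u - 3)*(u + 1)*(u - 1)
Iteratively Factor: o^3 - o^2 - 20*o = (o - 5)*(o^2 + 4*o) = (o - 5)*(o + 4)*(o)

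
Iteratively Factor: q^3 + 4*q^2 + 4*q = (q)*(q^2 + 4*q + 4) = q*(q + 2)*(q + 2)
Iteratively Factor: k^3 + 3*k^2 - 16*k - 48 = (k + 4)*(k^2 - k - 12) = (k + 3)*(k + 4)*(k - 4)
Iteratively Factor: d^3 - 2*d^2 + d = (d - 1)*(d^2 - d) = d*(d - 1)*(d - 1)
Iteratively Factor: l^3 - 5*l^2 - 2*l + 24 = (l - 4)*(l^2 - l - 6) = (l - 4)*(l + 2)*(l - 3)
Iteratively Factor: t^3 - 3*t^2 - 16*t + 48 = (t + 4)*(t^2 - 7*t + 12) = (t - 4)*(t + 4)*(t - 3)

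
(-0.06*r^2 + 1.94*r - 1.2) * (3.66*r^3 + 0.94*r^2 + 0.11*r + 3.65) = -0.2196*r^5 + 7.044*r^4 - 2.575*r^3 - 1.1336*r^2 + 6.949*r - 4.38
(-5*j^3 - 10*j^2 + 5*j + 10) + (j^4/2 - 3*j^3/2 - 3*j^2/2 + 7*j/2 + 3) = j^4/2 - 13*j^3/2 - 23*j^2/2 + 17*j/2 + 13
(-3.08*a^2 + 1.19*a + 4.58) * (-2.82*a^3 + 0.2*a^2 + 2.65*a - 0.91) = 8.6856*a^5 - 3.9718*a^4 - 20.8396*a^3 + 6.8723*a^2 + 11.0541*a - 4.1678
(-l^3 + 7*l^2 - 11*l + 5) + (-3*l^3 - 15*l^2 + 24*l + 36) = -4*l^3 - 8*l^2 + 13*l + 41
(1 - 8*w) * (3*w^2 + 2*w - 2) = -24*w^3 - 13*w^2 + 18*w - 2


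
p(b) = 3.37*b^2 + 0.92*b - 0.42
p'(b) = 6.74*b + 0.92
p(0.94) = 3.42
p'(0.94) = 7.26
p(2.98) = 32.25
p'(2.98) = 21.01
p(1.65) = 10.27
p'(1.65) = 12.04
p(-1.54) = 6.16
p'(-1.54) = -9.46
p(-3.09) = 28.91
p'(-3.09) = -19.91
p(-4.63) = 67.56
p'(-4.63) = -30.29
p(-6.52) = 136.84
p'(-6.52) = -43.02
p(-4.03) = 50.60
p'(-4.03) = -26.24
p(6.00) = 126.42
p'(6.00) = 41.36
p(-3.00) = 27.15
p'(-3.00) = -19.30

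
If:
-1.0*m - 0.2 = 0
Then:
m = -0.20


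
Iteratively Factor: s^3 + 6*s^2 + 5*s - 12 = (s + 4)*(s^2 + 2*s - 3) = (s - 1)*(s + 4)*(s + 3)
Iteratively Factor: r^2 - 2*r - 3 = (r + 1)*(r - 3)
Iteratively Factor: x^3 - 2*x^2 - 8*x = (x + 2)*(x^2 - 4*x) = x*(x + 2)*(x - 4)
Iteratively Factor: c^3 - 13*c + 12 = (c - 1)*(c^2 + c - 12) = (c - 3)*(c - 1)*(c + 4)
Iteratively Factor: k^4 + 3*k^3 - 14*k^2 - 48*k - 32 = (k + 2)*(k^3 + k^2 - 16*k - 16) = (k + 1)*(k + 2)*(k^2 - 16) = (k + 1)*(k + 2)*(k + 4)*(k - 4)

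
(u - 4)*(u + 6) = u^2 + 2*u - 24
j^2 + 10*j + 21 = (j + 3)*(j + 7)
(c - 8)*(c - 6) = c^2 - 14*c + 48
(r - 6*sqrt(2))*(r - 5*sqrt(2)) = r^2 - 11*sqrt(2)*r + 60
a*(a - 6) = a^2 - 6*a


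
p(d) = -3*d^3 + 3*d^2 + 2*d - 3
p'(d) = -9*d^2 + 6*d + 2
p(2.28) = -18.40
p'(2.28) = -31.11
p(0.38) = -1.97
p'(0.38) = 2.98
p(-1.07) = 1.97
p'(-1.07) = -14.72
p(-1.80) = 20.62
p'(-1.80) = -37.96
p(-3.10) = 109.00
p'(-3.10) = -103.09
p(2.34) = -20.33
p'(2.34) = -33.24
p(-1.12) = 2.74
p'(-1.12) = -16.01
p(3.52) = -89.63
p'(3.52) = -88.39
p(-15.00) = 10767.00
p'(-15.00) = -2113.00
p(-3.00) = 99.00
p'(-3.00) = -97.00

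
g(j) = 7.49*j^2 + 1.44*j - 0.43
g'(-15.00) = -223.26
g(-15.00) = 1663.22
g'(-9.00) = -133.38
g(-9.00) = 593.30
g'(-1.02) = -13.84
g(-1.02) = 5.89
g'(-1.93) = -27.47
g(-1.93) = 24.69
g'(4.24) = 64.96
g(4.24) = 140.33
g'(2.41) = 37.54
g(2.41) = 46.54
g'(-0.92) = -12.34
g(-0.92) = 4.58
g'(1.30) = 20.91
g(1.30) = 14.10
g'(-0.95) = -12.79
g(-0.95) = 4.96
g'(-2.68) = -38.71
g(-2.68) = 49.51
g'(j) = 14.98*j + 1.44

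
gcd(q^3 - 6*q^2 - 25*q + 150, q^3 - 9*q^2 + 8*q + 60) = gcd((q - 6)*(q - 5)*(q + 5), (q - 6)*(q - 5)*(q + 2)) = q^2 - 11*q + 30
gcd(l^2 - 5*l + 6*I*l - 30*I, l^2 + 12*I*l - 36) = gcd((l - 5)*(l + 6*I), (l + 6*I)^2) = l + 6*I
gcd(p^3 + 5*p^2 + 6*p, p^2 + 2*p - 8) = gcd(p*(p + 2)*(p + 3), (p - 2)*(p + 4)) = 1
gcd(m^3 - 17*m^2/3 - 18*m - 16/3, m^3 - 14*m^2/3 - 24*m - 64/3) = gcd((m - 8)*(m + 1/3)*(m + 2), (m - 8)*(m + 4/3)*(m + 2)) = m^2 - 6*m - 16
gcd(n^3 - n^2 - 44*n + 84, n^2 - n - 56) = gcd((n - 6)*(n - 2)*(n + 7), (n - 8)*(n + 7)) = n + 7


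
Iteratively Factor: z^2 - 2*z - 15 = (z - 5)*(z + 3)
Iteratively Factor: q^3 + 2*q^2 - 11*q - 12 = (q - 3)*(q^2 + 5*q + 4) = (q - 3)*(q + 1)*(q + 4)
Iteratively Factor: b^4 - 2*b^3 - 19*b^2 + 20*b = (b - 5)*(b^3 + 3*b^2 - 4*b) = (b - 5)*(b + 4)*(b^2 - b) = (b - 5)*(b - 1)*(b + 4)*(b)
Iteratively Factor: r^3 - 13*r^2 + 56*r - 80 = (r - 4)*(r^2 - 9*r + 20) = (r - 4)^2*(r - 5)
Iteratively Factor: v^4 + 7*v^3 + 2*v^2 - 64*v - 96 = (v + 2)*(v^3 + 5*v^2 - 8*v - 48) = (v - 3)*(v + 2)*(v^2 + 8*v + 16) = (v - 3)*(v + 2)*(v + 4)*(v + 4)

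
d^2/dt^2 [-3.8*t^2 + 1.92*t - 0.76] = -7.60000000000000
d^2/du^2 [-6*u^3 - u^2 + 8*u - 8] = -36*u - 2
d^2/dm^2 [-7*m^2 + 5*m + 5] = -14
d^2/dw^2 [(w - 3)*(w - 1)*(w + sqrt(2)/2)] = 6*w - 8 + sqrt(2)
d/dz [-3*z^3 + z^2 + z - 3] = -9*z^2 + 2*z + 1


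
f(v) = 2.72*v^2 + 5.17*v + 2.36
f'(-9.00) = -43.79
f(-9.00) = 176.15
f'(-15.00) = -76.43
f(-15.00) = 536.81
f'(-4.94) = -21.70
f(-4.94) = 43.20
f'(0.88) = 9.96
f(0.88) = 9.02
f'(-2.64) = -9.19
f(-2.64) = 7.67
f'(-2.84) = -10.28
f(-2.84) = 9.62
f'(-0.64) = 1.69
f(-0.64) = 0.17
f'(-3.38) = -13.22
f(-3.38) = 15.96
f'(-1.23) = -1.52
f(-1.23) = 0.12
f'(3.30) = 23.12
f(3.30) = 49.04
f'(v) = 5.44*v + 5.17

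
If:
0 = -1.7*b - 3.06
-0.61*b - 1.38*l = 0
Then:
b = -1.80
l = 0.80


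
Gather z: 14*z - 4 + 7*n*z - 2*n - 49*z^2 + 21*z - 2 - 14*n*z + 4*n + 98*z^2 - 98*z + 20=2*n + 49*z^2 + z*(-7*n - 63) + 14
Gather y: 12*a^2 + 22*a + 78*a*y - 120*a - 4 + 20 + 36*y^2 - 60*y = 12*a^2 - 98*a + 36*y^2 + y*(78*a - 60) + 16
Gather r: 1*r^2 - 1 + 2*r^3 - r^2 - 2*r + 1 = 2*r^3 - 2*r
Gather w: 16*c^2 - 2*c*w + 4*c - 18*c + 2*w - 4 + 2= 16*c^2 - 14*c + w*(2 - 2*c) - 2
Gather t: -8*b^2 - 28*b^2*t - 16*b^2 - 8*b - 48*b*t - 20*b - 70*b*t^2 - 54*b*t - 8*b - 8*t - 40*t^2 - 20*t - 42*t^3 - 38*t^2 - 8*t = -24*b^2 - 36*b - 42*t^3 + t^2*(-70*b - 78) + t*(-28*b^2 - 102*b - 36)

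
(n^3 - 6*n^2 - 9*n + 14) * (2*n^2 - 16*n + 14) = 2*n^5 - 28*n^4 + 92*n^3 + 88*n^2 - 350*n + 196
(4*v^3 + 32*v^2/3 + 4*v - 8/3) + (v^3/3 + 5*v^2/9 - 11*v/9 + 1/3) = 13*v^3/3 + 101*v^2/9 + 25*v/9 - 7/3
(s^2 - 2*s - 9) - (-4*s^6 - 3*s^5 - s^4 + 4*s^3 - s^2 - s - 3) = 4*s^6 + 3*s^5 + s^4 - 4*s^3 + 2*s^2 - s - 6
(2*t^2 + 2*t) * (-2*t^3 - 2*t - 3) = -4*t^5 - 4*t^4 - 4*t^3 - 10*t^2 - 6*t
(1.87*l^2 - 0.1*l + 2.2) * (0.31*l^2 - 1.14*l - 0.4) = 0.5797*l^4 - 2.1628*l^3 + 0.0479999999999999*l^2 - 2.468*l - 0.88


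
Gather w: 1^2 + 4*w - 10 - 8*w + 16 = 7 - 4*w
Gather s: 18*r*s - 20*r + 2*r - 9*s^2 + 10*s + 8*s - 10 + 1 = -18*r - 9*s^2 + s*(18*r + 18) - 9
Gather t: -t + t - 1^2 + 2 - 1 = 0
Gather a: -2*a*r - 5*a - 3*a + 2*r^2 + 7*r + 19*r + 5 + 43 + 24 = a*(-2*r - 8) + 2*r^2 + 26*r + 72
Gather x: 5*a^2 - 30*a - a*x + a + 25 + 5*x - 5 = 5*a^2 - 29*a + x*(5 - a) + 20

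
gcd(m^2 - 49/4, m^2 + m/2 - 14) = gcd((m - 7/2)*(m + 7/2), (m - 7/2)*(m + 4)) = m - 7/2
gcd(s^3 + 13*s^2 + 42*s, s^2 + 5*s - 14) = s + 7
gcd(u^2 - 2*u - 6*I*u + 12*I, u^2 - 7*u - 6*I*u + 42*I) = u - 6*I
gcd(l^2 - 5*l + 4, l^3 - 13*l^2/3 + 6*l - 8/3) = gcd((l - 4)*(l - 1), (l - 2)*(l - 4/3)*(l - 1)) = l - 1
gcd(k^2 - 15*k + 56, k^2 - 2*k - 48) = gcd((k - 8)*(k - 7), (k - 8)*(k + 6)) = k - 8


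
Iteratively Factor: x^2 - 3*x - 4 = (x - 4)*(x + 1)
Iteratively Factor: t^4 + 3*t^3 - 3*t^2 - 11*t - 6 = (t + 1)*(t^3 + 2*t^2 - 5*t - 6) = (t + 1)^2*(t^2 + t - 6) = (t + 1)^2*(t + 3)*(t - 2)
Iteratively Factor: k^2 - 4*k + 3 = (k - 1)*(k - 3)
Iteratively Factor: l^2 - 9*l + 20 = (l - 4)*(l - 5)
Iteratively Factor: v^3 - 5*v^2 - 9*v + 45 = (v - 3)*(v^2 - 2*v - 15) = (v - 5)*(v - 3)*(v + 3)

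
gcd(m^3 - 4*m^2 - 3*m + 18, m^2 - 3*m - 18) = 1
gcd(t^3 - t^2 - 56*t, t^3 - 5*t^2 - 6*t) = t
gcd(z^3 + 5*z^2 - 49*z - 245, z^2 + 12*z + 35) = z^2 + 12*z + 35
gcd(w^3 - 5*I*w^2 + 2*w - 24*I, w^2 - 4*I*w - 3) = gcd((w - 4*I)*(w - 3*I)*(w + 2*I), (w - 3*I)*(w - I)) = w - 3*I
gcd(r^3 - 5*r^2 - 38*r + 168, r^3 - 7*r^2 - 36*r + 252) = r^2 - r - 42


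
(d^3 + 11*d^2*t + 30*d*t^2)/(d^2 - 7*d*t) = (d^2 + 11*d*t + 30*t^2)/(d - 7*t)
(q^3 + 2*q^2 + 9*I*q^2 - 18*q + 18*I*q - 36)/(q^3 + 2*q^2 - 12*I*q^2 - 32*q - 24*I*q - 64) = (q^2 + 9*I*q - 18)/(q^2 - 12*I*q - 32)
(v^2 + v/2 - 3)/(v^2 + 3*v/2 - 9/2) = (v + 2)/(v + 3)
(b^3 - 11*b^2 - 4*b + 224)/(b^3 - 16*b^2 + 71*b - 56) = (b + 4)/(b - 1)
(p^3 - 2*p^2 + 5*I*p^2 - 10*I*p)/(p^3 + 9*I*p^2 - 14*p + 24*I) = p*(p^2 + p*(-2 + 5*I) - 10*I)/(p^3 + 9*I*p^2 - 14*p + 24*I)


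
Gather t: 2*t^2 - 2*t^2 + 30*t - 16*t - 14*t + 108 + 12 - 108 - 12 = 0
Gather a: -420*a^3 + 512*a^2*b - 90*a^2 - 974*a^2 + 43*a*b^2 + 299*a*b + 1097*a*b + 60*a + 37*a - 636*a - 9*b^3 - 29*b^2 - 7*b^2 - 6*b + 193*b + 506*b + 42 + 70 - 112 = -420*a^3 + a^2*(512*b - 1064) + a*(43*b^2 + 1396*b - 539) - 9*b^3 - 36*b^2 + 693*b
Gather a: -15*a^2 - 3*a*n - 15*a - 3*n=-15*a^2 + a*(-3*n - 15) - 3*n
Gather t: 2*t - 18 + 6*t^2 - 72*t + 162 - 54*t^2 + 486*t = -48*t^2 + 416*t + 144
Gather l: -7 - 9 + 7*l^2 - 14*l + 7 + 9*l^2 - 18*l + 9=16*l^2 - 32*l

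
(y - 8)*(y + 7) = y^2 - y - 56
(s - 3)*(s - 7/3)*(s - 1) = s^3 - 19*s^2/3 + 37*s/3 - 7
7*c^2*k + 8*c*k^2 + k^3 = k*(c + k)*(7*c + k)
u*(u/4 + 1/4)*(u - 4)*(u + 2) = u^4/4 - u^3/4 - 5*u^2/2 - 2*u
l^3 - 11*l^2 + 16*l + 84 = (l - 7)*(l - 6)*(l + 2)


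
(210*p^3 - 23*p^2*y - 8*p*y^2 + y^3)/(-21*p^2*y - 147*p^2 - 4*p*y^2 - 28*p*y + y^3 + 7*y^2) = (-30*p^2 - p*y + y^2)/(3*p*y + 21*p + y^2 + 7*y)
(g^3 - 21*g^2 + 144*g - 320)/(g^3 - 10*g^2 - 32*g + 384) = (g - 5)/(g + 6)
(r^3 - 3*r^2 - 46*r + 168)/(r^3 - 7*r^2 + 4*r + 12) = (r^2 + 3*r - 28)/(r^2 - r - 2)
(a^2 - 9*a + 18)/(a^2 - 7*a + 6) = (a - 3)/(a - 1)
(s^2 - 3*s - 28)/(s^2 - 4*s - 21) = (s + 4)/(s + 3)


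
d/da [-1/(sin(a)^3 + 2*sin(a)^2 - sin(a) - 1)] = (3*sin(a)^2 + 4*sin(a) - 1)*cos(a)/(-sin(a)*cos(a)^2 - 2*cos(a)^2 + 1)^2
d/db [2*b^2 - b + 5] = 4*b - 1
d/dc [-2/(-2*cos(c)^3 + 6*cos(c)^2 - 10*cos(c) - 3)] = 16*(3*cos(c)^2 - 6*cos(c) + 5)*sin(c)/(23*cos(c) - 6*cos(2*c) + cos(3*c))^2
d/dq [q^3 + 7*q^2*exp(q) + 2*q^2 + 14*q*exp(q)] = 7*q^2*exp(q) + 3*q^2 + 28*q*exp(q) + 4*q + 14*exp(q)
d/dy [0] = 0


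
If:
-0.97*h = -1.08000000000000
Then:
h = 1.11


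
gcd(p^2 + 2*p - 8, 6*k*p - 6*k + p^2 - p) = 1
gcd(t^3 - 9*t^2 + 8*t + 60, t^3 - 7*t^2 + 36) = t^2 - 4*t - 12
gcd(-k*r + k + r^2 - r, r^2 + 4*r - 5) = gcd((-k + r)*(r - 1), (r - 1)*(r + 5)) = r - 1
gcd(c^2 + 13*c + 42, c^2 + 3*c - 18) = c + 6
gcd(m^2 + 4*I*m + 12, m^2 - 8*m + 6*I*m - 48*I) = m + 6*I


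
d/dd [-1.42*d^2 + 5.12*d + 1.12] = 5.12 - 2.84*d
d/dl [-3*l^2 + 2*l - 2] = 2 - 6*l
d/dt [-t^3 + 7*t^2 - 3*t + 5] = -3*t^2 + 14*t - 3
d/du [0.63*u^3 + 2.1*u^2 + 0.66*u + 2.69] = 1.89*u^2 + 4.2*u + 0.66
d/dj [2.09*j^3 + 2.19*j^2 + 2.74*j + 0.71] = 6.27*j^2 + 4.38*j + 2.74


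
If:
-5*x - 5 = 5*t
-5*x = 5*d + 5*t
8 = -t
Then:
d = 1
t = -8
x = 7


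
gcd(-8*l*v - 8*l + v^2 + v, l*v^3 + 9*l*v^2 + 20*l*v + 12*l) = v + 1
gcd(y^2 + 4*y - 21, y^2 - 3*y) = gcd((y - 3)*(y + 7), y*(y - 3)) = y - 3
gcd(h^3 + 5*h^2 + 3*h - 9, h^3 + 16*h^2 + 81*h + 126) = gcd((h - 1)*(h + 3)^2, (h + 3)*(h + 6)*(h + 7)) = h + 3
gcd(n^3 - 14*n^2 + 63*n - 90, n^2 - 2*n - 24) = n - 6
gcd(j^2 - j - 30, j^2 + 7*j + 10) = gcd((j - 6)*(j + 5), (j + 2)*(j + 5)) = j + 5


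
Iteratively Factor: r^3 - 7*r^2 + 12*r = (r - 4)*(r^2 - 3*r) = r*(r - 4)*(r - 3)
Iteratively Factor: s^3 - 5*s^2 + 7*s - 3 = (s - 3)*(s^2 - 2*s + 1) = (s - 3)*(s - 1)*(s - 1)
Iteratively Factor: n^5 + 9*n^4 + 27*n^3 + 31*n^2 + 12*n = (n + 4)*(n^4 + 5*n^3 + 7*n^2 + 3*n) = (n + 1)*(n + 4)*(n^3 + 4*n^2 + 3*n) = n*(n + 1)*(n + 4)*(n^2 + 4*n + 3) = n*(n + 1)^2*(n + 4)*(n + 3)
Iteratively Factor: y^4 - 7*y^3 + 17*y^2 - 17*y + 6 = (y - 1)*(y^3 - 6*y^2 + 11*y - 6) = (y - 2)*(y - 1)*(y^2 - 4*y + 3) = (y - 3)*(y - 2)*(y - 1)*(y - 1)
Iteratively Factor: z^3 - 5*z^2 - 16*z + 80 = (z - 5)*(z^2 - 16) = (z - 5)*(z - 4)*(z + 4)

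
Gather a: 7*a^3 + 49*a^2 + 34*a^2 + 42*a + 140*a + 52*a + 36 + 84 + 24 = 7*a^3 + 83*a^2 + 234*a + 144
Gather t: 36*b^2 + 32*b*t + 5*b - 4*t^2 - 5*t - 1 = 36*b^2 + 5*b - 4*t^2 + t*(32*b - 5) - 1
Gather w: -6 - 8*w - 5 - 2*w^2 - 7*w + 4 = -2*w^2 - 15*w - 7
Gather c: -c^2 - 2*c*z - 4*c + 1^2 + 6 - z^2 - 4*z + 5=-c^2 + c*(-2*z - 4) - z^2 - 4*z + 12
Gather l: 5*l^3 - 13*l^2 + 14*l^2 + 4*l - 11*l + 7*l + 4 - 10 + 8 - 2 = 5*l^3 + l^2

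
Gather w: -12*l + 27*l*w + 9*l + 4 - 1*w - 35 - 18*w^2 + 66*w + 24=-3*l - 18*w^2 + w*(27*l + 65) - 7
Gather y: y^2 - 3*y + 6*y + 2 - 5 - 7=y^2 + 3*y - 10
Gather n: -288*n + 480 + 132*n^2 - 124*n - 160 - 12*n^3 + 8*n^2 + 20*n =-12*n^3 + 140*n^2 - 392*n + 320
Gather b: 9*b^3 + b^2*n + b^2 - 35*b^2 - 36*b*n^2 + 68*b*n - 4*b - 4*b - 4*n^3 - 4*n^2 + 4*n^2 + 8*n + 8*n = 9*b^3 + b^2*(n - 34) + b*(-36*n^2 + 68*n - 8) - 4*n^3 + 16*n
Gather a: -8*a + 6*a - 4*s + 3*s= -2*a - s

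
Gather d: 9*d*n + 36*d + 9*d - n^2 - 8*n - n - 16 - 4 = d*(9*n + 45) - n^2 - 9*n - 20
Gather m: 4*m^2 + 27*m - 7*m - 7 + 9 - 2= 4*m^2 + 20*m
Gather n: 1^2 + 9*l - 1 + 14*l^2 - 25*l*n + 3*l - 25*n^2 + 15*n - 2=14*l^2 + 12*l - 25*n^2 + n*(15 - 25*l) - 2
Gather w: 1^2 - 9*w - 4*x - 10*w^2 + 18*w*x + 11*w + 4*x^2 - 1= -10*w^2 + w*(18*x + 2) + 4*x^2 - 4*x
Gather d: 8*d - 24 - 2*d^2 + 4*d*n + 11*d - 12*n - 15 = -2*d^2 + d*(4*n + 19) - 12*n - 39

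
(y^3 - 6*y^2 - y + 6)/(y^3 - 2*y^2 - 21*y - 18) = (y - 1)/(y + 3)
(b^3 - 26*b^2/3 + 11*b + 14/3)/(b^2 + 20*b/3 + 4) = (3*b^3 - 26*b^2 + 33*b + 14)/(3*b^2 + 20*b + 12)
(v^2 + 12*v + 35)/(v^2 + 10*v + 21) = (v + 5)/(v + 3)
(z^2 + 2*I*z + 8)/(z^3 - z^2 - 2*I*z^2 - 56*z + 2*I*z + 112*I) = (z + 4*I)/(z^2 - z - 56)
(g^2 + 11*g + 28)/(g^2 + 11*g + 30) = (g^2 + 11*g + 28)/(g^2 + 11*g + 30)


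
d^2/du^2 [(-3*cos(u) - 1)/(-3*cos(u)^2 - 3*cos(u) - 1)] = 3*(117*cos(u) + 76*cos(2*u) + 63*cos(3*u)/2 - 3*cos(4*u) - 9*cos(5*u)/2 + 63)/(6*cos(u) + 3*cos(2*u) + 5)^3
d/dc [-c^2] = -2*c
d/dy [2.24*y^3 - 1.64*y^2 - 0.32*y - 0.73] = 6.72*y^2 - 3.28*y - 0.32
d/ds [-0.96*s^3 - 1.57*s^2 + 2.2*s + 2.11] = -2.88*s^2 - 3.14*s + 2.2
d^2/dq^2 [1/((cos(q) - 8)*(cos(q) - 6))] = (-4*sin(q)^4 + 6*sin(q)^2 - 1449*cos(q)/2 + 21*cos(3*q)/2 + 294)/((cos(q) - 8)^3*(cos(q) - 6)^3)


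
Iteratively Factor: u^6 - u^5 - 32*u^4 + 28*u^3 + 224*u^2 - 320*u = (u)*(u^5 - u^4 - 32*u^3 + 28*u^2 + 224*u - 320) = u*(u + 4)*(u^4 - 5*u^3 - 12*u^2 + 76*u - 80) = u*(u - 2)*(u + 4)*(u^3 - 3*u^2 - 18*u + 40) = u*(u - 5)*(u - 2)*(u + 4)*(u^2 + 2*u - 8) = u*(u - 5)*(u - 2)^2*(u + 4)*(u + 4)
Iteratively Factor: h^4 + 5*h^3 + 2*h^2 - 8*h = (h + 4)*(h^3 + h^2 - 2*h) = (h - 1)*(h + 4)*(h^2 + 2*h) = h*(h - 1)*(h + 4)*(h + 2)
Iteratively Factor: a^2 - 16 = (a + 4)*(a - 4)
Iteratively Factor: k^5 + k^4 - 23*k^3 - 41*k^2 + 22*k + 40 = (k + 2)*(k^4 - k^3 - 21*k^2 + k + 20) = (k - 1)*(k + 2)*(k^3 - 21*k - 20) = (k - 1)*(k + 2)*(k + 4)*(k^2 - 4*k - 5) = (k - 5)*(k - 1)*(k + 2)*(k + 4)*(k + 1)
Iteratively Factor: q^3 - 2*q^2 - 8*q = (q + 2)*(q^2 - 4*q) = (q - 4)*(q + 2)*(q)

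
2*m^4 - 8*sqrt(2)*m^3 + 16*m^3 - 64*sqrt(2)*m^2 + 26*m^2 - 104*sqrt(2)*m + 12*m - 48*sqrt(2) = (m + 6)*(m - 4*sqrt(2))*(sqrt(2)*m + sqrt(2))^2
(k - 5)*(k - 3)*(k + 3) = k^3 - 5*k^2 - 9*k + 45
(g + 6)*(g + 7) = g^2 + 13*g + 42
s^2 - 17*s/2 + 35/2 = (s - 5)*(s - 7/2)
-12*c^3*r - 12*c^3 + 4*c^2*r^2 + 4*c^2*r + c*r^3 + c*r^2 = (-2*c + r)*(6*c + r)*(c*r + c)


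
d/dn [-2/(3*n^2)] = 4/(3*n^3)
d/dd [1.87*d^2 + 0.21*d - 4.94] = 3.74*d + 0.21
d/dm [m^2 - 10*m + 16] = 2*m - 10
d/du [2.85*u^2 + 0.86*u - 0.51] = 5.7*u + 0.86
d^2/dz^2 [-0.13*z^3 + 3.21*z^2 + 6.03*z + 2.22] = 6.42 - 0.78*z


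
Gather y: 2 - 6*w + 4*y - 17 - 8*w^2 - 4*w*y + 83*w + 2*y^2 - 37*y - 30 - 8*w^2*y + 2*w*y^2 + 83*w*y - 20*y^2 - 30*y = -8*w^2 + 77*w + y^2*(2*w - 18) + y*(-8*w^2 + 79*w - 63) - 45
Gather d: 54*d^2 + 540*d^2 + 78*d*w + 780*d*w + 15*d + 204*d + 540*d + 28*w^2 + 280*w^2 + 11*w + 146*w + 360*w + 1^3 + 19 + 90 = 594*d^2 + d*(858*w + 759) + 308*w^2 + 517*w + 110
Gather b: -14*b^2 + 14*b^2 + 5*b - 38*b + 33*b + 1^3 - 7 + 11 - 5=0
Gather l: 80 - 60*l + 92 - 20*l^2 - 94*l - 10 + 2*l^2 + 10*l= -18*l^2 - 144*l + 162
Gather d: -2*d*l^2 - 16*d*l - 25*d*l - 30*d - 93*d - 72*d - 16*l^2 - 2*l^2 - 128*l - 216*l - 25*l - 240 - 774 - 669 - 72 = d*(-2*l^2 - 41*l - 195) - 18*l^2 - 369*l - 1755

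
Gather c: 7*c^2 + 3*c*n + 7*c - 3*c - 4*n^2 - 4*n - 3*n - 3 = 7*c^2 + c*(3*n + 4) - 4*n^2 - 7*n - 3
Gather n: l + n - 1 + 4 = l + n + 3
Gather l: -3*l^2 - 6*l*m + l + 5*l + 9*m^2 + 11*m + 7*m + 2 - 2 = -3*l^2 + l*(6 - 6*m) + 9*m^2 + 18*m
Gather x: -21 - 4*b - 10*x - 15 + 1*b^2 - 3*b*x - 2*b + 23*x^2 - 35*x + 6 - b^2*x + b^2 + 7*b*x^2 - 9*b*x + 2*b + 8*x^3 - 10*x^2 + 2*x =2*b^2 - 4*b + 8*x^3 + x^2*(7*b + 13) + x*(-b^2 - 12*b - 43) - 30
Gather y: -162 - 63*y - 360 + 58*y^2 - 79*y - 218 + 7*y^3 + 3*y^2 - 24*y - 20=7*y^3 + 61*y^2 - 166*y - 760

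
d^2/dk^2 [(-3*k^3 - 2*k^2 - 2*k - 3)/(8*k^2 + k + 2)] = 2*(-67*k^3 - 498*k^2 - 12*k + 41)/(512*k^6 + 192*k^5 + 408*k^4 + 97*k^3 + 102*k^2 + 12*k + 8)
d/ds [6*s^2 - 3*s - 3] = 12*s - 3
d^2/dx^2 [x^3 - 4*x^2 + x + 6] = 6*x - 8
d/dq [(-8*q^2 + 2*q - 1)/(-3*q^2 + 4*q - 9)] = 2*(-13*q^2 + 69*q - 7)/(9*q^4 - 24*q^3 + 70*q^2 - 72*q + 81)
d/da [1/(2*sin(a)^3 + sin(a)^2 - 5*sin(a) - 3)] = (-2*sin(a) + 6*cos(a)^2 - 1)*cos(a)/((sin(a) + cos(a)^2)^2*(2*sin(a) + 3)^2)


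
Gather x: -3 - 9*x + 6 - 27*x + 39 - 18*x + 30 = 72 - 54*x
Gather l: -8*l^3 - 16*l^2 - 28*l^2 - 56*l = -8*l^3 - 44*l^2 - 56*l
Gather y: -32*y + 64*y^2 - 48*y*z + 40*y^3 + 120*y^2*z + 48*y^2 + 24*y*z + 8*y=40*y^3 + y^2*(120*z + 112) + y*(-24*z - 24)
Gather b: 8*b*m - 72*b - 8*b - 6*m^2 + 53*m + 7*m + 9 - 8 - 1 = b*(8*m - 80) - 6*m^2 + 60*m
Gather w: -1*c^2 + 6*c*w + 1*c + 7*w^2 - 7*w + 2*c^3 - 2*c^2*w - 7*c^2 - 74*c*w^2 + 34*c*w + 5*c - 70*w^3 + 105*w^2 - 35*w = 2*c^3 - 8*c^2 + 6*c - 70*w^3 + w^2*(112 - 74*c) + w*(-2*c^2 + 40*c - 42)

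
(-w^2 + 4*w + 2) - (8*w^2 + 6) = -9*w^2 + 4*w - 4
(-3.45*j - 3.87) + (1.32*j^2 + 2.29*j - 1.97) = 1.32*j^2 - 1.16*j - 5.84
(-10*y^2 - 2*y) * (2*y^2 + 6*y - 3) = -20*y^4 - 64*y^3 + 18*y^2 + 6*y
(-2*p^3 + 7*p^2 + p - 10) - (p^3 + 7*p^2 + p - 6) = -3*p^3 - 4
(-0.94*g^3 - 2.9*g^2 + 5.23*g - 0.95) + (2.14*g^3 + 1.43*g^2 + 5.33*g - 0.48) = 1.2*g^3 - 1.47*g^2 + 10.56*g - 1.43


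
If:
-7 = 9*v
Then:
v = -7/9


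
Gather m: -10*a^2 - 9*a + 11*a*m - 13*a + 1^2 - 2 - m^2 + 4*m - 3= -10*a^2 - 22*a - m^2 + m*(11*a + 4) - 4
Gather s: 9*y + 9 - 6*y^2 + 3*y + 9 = -6*y^2 + 12*y + 18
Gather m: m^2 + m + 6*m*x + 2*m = m^2 + m*(6*x + 3)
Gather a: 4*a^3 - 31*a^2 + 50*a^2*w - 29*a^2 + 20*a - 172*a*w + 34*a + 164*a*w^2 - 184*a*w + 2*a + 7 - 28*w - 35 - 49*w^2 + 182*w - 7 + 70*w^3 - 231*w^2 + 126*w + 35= 4*a^3 + a^2*(50*w - 60) + a*(164*w^2 - 356*w + 56) + 70*w^3 - 280*w^2 + 280*w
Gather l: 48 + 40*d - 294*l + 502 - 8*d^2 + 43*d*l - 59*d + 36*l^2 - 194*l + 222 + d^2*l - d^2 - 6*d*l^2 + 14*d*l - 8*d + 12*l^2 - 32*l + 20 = -9*d^2 - 27*d + l^2*(48 - 6*d) + l*(d^2 + 57*d - 520) + 792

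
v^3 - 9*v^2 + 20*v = v*(v - 5)*(v - 4)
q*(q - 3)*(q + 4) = q^3 + q^2 - 12*q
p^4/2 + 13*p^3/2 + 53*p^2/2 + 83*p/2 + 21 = (p/2 + 1)*(p + 1)*(p + 3)*(p + 7)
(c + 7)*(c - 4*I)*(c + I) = c^3 + 7*c^2 - 3*I*c^2 + 4*c - 21*I*c + 28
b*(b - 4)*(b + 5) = b^3 + b^2 - 20*b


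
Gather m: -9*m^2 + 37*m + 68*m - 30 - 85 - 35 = -9*m^2 + 105*m - 150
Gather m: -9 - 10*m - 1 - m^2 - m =-m^2 - 11*m - 10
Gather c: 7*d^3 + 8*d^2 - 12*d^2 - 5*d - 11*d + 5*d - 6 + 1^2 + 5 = 7*d^3 - 4*d^2 - 11*d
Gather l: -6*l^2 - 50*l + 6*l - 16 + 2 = -6*l^2 - 44*l - 14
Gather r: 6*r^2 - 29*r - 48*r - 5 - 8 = 6*r^2 - 77*r - 13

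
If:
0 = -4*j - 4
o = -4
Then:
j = -1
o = -4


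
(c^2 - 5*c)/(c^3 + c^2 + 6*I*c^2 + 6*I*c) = (c - 5)/(c^2 + c + 6*I*c + 6*I)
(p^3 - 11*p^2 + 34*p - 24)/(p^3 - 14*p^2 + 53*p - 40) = (p^2 - 10*p + 24)/(p^2 - 13*p + 40)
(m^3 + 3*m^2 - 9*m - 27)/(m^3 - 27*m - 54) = (m - 3)/(m - 6)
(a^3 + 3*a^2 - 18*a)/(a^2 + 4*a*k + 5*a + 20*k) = a*(a^2 + 3*a - 18)/(a^2 + 4*a*k + 5*a + 20*k)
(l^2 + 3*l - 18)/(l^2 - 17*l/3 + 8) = 3*(l + 6)/(3*l - 8)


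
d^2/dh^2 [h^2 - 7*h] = 2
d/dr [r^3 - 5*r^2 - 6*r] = 3*r^2 - 10*r - 6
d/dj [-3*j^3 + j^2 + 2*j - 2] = -9*j^2 + 2*j + 2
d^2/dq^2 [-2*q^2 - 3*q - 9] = -4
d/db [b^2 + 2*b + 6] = 2*b + 2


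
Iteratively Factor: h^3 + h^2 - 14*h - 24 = (h + 2)*(h^2 - h - 12) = (h + 2)*(h + 3)*(h - 4)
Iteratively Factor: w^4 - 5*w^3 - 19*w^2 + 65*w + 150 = (w - 5)*(w^3 - 19*w - 30) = (w - 5)^2*(w^2 + 5*w + 6) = (w - 5)^2*(w + 3)*(w + 2)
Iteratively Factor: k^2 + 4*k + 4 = (k + 2)*(k + 2)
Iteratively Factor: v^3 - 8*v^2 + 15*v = (v)*(v^2 - 8*v + 15) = v*(v - 5)*(v - 3)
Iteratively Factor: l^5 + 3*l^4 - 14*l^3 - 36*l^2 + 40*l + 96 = (l - 3)*(l^4 + 6*l^3 + 4*l^2 - 24*l - 32) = (l - 3)*(l - 2)*(l^3 + 8*l^2 + 20*l + 16) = (l - 3)*(l - 2)*(l + 4)*(l^2 + 4*l + 4) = (l - 3)*(l - 2)*(l + 2)*(l + 4)*(l + 2)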